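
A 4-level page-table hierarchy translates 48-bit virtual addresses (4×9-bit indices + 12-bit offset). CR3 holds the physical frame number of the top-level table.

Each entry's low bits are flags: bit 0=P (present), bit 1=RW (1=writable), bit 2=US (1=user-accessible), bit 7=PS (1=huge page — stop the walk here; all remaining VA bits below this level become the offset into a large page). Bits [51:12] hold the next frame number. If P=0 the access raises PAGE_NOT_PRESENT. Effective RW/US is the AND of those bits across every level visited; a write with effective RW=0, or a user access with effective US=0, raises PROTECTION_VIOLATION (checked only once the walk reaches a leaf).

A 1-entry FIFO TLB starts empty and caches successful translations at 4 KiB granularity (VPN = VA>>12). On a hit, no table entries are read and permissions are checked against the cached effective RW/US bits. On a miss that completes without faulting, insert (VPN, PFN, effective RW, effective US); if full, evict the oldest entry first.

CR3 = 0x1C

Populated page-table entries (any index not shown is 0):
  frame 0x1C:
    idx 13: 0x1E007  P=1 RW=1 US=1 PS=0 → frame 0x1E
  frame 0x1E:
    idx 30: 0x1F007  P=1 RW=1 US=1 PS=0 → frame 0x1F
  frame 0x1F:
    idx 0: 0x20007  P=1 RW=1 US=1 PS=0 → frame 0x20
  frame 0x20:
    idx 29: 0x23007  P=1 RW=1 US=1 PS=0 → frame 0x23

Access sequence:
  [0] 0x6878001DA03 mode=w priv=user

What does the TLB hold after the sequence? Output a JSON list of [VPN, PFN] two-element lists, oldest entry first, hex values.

Per-access translation:
#0 VA=0x6878001DA03 (w,user):
  L0 @0x1C[13] → 0x1E007  P=1,RW=1,US=1,PS=0
  L1 @0x1E[30] → 0x1F007  P=1,RW=1,US=1,PS=0
  L2 @0x1F[0] → 0x20007  P=1,RW=1,US=1,PS=0
  L3 @0x20[29] → 0x23007  P=1,RW=1,US=1,PS=0
  ⇒ phys 0x23A03  [4 reads]

TLB: [["0x6878001D", "0x23"]]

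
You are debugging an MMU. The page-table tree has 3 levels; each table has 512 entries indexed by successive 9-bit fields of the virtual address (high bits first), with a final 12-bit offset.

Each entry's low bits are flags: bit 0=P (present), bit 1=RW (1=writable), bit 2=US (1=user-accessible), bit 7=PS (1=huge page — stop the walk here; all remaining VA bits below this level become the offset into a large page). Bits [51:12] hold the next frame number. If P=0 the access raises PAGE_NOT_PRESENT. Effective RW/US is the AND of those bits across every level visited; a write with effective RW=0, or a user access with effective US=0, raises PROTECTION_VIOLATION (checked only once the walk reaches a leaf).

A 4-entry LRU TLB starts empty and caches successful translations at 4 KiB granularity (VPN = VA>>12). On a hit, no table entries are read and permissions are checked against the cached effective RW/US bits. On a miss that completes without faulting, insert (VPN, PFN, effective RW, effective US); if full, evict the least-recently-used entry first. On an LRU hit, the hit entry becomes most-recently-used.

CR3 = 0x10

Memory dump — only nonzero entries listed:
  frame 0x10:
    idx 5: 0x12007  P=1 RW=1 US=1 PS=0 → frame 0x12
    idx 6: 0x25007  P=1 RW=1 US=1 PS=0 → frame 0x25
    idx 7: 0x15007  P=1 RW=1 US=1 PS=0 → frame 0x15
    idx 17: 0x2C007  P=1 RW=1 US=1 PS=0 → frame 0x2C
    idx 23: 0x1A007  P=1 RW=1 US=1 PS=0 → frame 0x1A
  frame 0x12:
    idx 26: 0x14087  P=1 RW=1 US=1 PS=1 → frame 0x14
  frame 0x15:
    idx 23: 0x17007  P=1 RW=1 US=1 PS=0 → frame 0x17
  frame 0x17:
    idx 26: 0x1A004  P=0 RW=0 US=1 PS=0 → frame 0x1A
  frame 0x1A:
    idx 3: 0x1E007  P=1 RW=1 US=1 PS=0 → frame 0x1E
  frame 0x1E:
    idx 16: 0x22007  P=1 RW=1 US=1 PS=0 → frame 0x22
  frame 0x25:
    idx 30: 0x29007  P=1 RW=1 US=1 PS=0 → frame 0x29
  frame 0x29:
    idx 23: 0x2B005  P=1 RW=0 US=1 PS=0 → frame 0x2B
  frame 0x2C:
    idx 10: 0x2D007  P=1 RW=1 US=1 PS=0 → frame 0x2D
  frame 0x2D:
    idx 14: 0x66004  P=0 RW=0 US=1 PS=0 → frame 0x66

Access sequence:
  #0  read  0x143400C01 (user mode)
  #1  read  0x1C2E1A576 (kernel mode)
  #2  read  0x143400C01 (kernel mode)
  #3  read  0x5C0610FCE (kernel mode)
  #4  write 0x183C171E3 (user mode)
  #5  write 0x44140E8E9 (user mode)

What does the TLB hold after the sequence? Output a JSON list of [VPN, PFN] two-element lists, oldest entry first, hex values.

Walk each access:
#0 VA=0x143400C01 (r,user):
  [0] read 0x10 idx=5: raw=0x12007 flags P=1 W=1 U=1 S=0
  [1] read 0x12 idx=26: raw=0x14087 flags P=1 W=1 U=1 S=1
  ⇒ phys 0x14C01 (huge @L1)  [2 reads]
#1 VA=0x1C2E1A576 (r,kernel):
  [0] read 0x10 idx=7: raw=0x15007 flags P=1 W=1 U=1 S=0
  [1] read 0x15 idx=23: raw=0x17007 flags P=1 W=1 U=1 S=0
  [2] read 0x17 idx=26: raw=0x1A004 flags P=0 W=0 U=1 S=0
  ⇒ fault: PAGE_NOT_PRESENT  — 3 lookups
#2 VA=0x143400C01 (r,kernel):
  TLB hit vpn=0x143400 → PA=0x14C01
#3 VA=0x5C0610FCE (r,kernel):
  [0] read 0x10 idx=23: raw=0x1A007 flags P=1 W=1 U=1 S=0
  [1] read 0x1A idx=3: raw=0x1E007 flags P=1 W=1 U=1 S=0
  [2] read 0x1E idx=16: raw=0x22007 flags P=1 W=1 U=1 S=0
  ⇒ phys 0x22FCE  [3 reads]
#4 VA=0x183C171E3 (w,user):
  [0] read 0x10 idx=6: raw=0x25007 flags P=1 W=1 U=1 S=0
  [1] read 0x25 idx=30: raw=0x29007 flags P=1 W=1 U=1 S=0
  [2] read 0x29 idx=23: raw=0x2B005 flags P=1 W=0 U=1 S=0
  ⇒ fault: PROTECTION_VIOLATION  — 3 lookups
#5 VA=0x44140E8E9 (w,user):
  [0] read 0x10 idx=17: raw=0x2C007 flags P=1 W=1 U=1 S=0
  [1] read 0x2C idx=10: raw=0x2D007 flags P=1 W=1 U=1 S=0
  [2] read 0x2D idx=14: raw=0x66004 flags P=0 W=0 U=1 S=0
  ⇒ fault: PAGE_NOT_PRESENT  — 3 lookups

TLB: [["0x143400", "0x14"], ["0x5C0610", "0x22"]]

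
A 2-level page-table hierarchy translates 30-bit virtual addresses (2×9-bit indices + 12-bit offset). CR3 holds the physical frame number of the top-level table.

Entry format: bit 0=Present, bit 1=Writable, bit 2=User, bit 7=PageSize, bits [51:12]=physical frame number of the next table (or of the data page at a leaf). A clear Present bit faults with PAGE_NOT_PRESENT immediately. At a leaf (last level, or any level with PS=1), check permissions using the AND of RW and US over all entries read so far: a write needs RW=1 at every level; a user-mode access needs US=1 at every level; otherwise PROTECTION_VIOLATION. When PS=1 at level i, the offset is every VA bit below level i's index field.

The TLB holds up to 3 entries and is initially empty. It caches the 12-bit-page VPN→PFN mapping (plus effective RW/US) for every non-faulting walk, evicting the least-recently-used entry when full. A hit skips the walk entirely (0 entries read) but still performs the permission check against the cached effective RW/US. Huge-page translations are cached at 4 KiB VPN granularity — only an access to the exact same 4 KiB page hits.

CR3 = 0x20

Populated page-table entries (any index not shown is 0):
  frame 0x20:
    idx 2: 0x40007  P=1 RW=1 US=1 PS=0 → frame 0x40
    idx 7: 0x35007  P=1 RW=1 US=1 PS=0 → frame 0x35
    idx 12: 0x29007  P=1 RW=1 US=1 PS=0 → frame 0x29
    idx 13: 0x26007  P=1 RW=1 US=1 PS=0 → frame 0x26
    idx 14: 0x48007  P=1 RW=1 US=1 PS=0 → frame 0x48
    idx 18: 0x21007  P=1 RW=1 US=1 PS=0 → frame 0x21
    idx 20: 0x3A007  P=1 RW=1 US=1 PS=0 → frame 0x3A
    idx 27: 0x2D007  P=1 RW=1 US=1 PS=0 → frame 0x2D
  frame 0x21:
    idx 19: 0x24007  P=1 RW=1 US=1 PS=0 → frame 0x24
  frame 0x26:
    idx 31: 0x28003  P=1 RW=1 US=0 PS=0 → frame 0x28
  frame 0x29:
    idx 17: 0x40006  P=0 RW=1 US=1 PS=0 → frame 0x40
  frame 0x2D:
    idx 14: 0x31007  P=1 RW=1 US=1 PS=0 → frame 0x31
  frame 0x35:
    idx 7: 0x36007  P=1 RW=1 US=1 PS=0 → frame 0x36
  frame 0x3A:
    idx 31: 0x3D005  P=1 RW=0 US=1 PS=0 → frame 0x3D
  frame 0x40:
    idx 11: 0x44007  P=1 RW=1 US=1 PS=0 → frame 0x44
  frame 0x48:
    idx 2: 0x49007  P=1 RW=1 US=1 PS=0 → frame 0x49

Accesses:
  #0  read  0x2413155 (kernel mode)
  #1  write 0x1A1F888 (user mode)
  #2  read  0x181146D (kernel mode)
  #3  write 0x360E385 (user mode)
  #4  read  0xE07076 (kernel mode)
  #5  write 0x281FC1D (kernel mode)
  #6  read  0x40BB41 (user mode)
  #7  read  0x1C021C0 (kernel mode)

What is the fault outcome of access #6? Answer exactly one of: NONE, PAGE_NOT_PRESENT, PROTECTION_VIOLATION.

Walk each access:
#0 VA=0x2413155 (r,kernel):
  L0 @0x20[18] → 0x21007  P=1,RW=1,US=1,PS=0
  L1 @0x21[19] → 0x24007  P=1,RW=1,US=1,PS=0
  → PA=0x24155  (2 entries read)
#1 VA=0x1A1F888 (w,user):
  L0 @0x20[13] → 0x26007  P=1,RW=1,US=1,PS=0
  L1 @0x26[31] → 0x28003  P=1,RW=1,US=0,PS=0
  ⇒ fault: PROTECTION_VIOLATION  — 2 lookups
#2 VA=0x181146D (r,kernel):
  L0 @0x20[12] → 0x29007  P=1,RW=1,US=1,PS=0
  L1 @0x29[17] → 0x40006  P=0,RW=1,US=1,PS=0
  ⇒ fault: PAGE_NOT_PRESENT  — 2 lookups
#3 VA=0x360E385 (w,user):
  L0 @0x20[27] → 0x2D007  P=1,RW=1,US=1,PS=0
  L1 @0x2D[14] → 0x31007  P=1,RW=1,US=1,PS=0
  → PA=0x31385  (2 entries read)
#4 VA=0xE07076 (r,kernel):
  L0 @0x20[7] → 0x35007  P=1,RW=1,US=1,PS=0
  L1 @0x35[7] → 0x36007  P=1,RW=1,US=1,PS=0
  → PA=0x36076  (2 entries read)
#5 VA=0x281FC1D (w,kernel):
  L0 @0x20[20] → 0x3A007  P=1,RW=1,US=1,PS=0
  L1 @0x3A[31] → 0x3D005  P=1,RW=0,US=1,PS=0
  ⇒ fault: PROTECTION_VIOLATION  — 2 lookups
#6 VA=0x40BB41 (r,user):
  L0 @0x20[2] → 0x40007  P=1,RW=1,US=1,PS=0
  L1 @0x40[11] → 0x44007  P=1,RW=1,US=1,PS=0
  → PA=0x44B41  (2 entries read)
#7 VA=0x1C021C0 (r,kernel):
  L0 @0x20[14] → 0x48007  P=1,RW=1,US=1,PS=0
  L1 @0x48[2] → 0x49007  P=1,RW=1,US=1,PS=0
  → PA=0x491C0  (2 entries read)

Access #6 fault: NONE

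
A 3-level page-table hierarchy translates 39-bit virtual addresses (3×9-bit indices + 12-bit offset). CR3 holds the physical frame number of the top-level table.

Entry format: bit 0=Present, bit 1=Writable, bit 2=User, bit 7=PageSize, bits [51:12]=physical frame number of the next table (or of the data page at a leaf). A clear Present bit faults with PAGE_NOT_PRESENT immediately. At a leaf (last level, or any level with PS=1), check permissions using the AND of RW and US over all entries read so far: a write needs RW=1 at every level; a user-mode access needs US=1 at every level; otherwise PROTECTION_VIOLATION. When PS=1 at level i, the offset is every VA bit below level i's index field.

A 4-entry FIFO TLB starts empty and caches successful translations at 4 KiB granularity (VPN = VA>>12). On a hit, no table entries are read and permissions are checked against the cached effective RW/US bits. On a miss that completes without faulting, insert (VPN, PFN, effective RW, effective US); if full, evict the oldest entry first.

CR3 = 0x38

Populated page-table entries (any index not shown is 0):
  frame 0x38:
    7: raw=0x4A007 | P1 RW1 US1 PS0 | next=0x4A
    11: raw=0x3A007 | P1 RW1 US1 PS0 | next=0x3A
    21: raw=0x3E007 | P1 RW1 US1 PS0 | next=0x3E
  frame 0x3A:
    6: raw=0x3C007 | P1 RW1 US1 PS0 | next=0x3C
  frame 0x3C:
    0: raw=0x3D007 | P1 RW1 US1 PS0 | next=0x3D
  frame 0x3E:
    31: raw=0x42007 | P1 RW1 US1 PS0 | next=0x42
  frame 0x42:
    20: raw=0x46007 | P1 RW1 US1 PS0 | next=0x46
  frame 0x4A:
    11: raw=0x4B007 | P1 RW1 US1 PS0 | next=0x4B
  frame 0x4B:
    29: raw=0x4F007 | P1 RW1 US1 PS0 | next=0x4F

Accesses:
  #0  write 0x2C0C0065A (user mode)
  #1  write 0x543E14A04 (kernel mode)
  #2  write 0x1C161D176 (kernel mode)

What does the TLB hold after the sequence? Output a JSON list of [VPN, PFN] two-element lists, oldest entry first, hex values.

Walk each access:
#0 VA=0x2C0C0065A (w,user):
  L0: frame=0x38 idx=11 entry=0x3A007 [P=1 RW=1 US=1 PS=0]
  L1: frame=0x3A idx=6 entry=0x3C007 [P=1 RW=1 US=1 PS=0]
  L2: frame=0x3C idx=0 entry=0x3D007 [P=1 RW=1 US=1 PS=0]
  ⇒ phys 0x3D65A  [3 reads]
#1 VA=0x543E14A04 (w,kernel):
  L0: frame=0x38 idx=21 entry=0x3E007 [P=1 RW=1 US=1 PS=0]
  L1: frame=0x3E idx=31 entry=0x42007 [P=1 RW=1 US=1 PS=0]
  L2: frame=0x42 idx=20 entry=0x46007 [P=1 RW=1 US=1 PS=0]
  ⇒ phys 0x46A04  [3 reads]
#2 VA=0x1C161D176 (w,kernel):
  L0: frame=0x38 idx=7 entry=0x4A007 [P=1 RW=1 US=1 PS=0]
  L1: frame=0x4A idx=11 entry=0x4B007 [P=1 RW=1 US=1 PS=0]
  L2: frame=0x4B idx=29 entry=0x4F007 [P=1 RW=1 US=1 PS=0]
  ⇒ phys 0x4F176  [3 reads]

TLB: [["0x2C0C00", "0x3D"], ["0x543E14", "0x46"], ["0x1C161D", "0x4F"]]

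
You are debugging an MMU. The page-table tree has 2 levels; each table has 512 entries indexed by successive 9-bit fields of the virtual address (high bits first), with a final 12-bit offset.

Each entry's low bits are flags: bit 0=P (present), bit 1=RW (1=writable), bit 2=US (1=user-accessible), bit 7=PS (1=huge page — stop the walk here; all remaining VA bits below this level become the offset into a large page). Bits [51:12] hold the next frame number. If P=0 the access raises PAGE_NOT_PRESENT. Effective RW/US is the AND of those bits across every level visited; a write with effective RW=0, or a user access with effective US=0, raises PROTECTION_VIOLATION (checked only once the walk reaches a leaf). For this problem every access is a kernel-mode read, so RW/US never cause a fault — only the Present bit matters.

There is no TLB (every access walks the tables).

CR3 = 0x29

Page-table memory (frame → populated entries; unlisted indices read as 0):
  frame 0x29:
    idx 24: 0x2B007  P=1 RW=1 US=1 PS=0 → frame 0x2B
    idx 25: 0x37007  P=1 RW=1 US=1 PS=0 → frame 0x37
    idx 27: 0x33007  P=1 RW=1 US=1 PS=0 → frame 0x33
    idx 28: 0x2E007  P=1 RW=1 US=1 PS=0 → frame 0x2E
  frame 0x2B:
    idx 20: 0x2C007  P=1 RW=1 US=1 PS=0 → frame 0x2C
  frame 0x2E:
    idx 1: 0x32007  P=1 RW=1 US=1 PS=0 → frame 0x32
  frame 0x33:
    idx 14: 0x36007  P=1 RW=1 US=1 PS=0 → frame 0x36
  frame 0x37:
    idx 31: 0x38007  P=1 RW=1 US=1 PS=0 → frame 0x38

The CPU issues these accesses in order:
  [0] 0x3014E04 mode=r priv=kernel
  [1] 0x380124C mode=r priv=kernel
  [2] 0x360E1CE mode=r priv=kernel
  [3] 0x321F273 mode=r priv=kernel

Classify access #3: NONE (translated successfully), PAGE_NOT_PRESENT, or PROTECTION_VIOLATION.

Trace:
#0 VA=0x3014E04 (r,kernel):
  [0] read 0x29 idx=24: raw=0x2B007 flags P=1 W=1 U=1 S=0
  [1] read 0x2B idx=20: raw=0x2C007 flags P=1 W=1 U=1 S=0
  ⇒ phys 0x2CE04  [2 reads]
#1 VA=0x380124C (r,kernel):
  [0] read 0x29 idx=28: raw=0x2E007 flags P=1 W=1 U=1 S=0
  [1] read 0x2E idx=1: raw=0x32007 flags P=1 W=1 U=1 S=0
  ⇒ phys 0x3224C  [2 reads]
#2 VA=0x360E1CE (r,kernel):
  [0] read 0x29 idx=27: raw=0x33007 flags P=1 W=1 U=1 S=0
  [1] read 0x33 idx=14: raw=0x36007 flags P=1 W=1 U=1 S=0
  ⇒ phys 0x361CE  [2 reads]
#3 VA=0x321F273 (r,kernel):
  [0] read 0x29 idx=25: raw=0x37007 flags P=1 W=1 U=1 S=0
  [1] read 0x37 idx=31: raw=0x38007 flags P=1 W=1 U=1 S=0
  ⇒ phys 0x38273  [2 reads]

Access #3 fault: NONE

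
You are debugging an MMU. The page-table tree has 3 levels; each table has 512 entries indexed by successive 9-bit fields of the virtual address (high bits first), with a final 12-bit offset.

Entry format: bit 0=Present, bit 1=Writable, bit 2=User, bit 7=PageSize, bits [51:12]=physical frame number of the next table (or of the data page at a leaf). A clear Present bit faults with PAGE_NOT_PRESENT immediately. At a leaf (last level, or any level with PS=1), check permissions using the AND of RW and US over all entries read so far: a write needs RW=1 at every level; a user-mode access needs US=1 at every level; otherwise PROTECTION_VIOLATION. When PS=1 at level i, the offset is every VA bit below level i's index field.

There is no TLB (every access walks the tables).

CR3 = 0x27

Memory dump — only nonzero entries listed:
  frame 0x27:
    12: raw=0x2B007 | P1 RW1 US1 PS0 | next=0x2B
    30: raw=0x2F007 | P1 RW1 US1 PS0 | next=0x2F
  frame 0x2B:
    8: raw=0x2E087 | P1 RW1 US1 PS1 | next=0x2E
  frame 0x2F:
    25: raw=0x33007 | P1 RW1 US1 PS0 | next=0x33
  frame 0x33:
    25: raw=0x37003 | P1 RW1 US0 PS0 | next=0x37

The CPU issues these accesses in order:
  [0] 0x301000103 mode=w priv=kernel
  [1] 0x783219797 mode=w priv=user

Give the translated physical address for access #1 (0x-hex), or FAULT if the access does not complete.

Trace:
#0 VA=0x301000103 (w,kernel):
  lvl0: tbl 0x27, slot 12 ⇒ 0x2B007 (P1/RW1/US1/PS0)
  lvl1: tbl 0x2B, slot 8 ⇒ 0x2E087 (P1/RW1/US1/PS1)
  ⇒ phys 0x2E103 (huge @L1)  [2 reads]
#1 VA=0x783219797 (w,user):
  lvl0: tbl 0x27, slot 30 ⇒ 0x2F007 (P1/RW1/US1/PS0)
  lvl1: tbl 0x2F, slot 25 ⇒ 0x33007 (P1/RW1/US1/PS0)
  lvl2: tbl 0x33, slot 25 ⇒ 0x37003 (P1/RW1/US0/PS0)
  ⇒ fault: PROTECTION_VIOLATION  — 3 lookups

Access #1 PA: FAULT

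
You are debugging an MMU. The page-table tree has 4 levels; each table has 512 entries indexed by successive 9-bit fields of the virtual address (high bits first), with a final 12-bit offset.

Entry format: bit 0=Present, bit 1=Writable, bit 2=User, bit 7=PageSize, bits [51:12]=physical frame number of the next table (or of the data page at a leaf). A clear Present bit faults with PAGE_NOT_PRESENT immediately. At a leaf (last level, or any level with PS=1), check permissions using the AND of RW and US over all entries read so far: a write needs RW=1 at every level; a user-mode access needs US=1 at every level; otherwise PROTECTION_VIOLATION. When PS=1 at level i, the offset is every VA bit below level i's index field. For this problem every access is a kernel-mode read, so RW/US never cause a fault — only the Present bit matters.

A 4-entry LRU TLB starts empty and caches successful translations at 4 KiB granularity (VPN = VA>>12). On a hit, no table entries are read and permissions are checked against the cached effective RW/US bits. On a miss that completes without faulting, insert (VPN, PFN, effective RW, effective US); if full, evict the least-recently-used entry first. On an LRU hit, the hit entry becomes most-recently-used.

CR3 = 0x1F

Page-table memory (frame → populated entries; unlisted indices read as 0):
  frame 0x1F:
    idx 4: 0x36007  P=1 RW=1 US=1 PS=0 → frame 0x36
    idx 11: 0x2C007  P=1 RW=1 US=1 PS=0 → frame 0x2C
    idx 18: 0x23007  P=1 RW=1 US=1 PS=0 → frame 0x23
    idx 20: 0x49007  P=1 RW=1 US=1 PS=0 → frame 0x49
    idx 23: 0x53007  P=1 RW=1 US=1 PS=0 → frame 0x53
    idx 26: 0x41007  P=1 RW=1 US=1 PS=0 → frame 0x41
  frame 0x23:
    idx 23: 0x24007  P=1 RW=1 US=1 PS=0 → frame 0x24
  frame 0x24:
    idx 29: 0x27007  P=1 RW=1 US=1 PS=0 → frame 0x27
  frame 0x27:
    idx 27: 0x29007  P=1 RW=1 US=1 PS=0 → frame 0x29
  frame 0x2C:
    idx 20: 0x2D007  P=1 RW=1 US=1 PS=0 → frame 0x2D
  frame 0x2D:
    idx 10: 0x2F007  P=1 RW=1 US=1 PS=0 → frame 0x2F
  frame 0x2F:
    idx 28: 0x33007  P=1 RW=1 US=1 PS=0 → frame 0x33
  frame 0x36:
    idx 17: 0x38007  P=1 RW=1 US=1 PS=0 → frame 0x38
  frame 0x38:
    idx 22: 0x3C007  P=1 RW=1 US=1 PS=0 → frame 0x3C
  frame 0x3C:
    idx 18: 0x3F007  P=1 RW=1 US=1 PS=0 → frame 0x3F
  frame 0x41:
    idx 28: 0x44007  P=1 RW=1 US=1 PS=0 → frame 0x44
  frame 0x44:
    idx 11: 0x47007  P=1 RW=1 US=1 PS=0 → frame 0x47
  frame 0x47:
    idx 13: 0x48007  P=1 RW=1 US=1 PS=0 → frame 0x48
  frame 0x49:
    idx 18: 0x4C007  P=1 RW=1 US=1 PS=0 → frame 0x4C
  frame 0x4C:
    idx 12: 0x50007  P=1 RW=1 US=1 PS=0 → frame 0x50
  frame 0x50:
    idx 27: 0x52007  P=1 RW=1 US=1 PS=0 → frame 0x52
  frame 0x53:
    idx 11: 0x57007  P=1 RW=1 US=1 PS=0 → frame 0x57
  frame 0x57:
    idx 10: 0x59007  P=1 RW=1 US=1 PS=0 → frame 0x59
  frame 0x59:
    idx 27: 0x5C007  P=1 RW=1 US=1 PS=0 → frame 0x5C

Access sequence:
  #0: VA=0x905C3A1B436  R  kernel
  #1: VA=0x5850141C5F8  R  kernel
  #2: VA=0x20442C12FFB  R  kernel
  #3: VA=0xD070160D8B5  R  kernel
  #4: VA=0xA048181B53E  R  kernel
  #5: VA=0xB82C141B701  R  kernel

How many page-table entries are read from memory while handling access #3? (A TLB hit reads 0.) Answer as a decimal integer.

Walk each access:
#0 VA=0x905C3A1B436 (r,kernel):
  [0] read 0x1F idx=18: raw=0x23007 flags P=1 W=1 U=1 S=0
  [1] read 0x23 idx=23: raw=0x24007 flags P=1 W=1 U=1 S=0
  [2] read 0x24 idx=29: raw=0x27007 flags P=1 W=1 U=1 S=0
  [3] read 0x27 idx=27: raw=0x29007 flags P=1 W=1 U=1 S=0
  → PA=0x29436  (4 entries read)
#1 VA=0x5850141C5F8 (r,kernel):
  [0] read 0x1F idx=11: raw=0x2C007 flags P=1 W=1 U=1 S=0
  [1] read 0x2C idx=20: raw=0x2D007 flags P=1 W=1 U=1 S=0
  [2] read 0x2D idx=10: raw=0x2F007 flags P=1 W=1 U=1 S=0
  [3] read 0x2F idx=28: raw=0x33007 flags P=1 W=1 U=1 S=0
  → PA=0x335F8  (4 entries read)
#2 VA=0x20442C12FFB (r,kernel):
  [0] read 0x1F idx=4: raw=0x36007 flags P=1 W=1 U=1 S=0
  [1] read 0x36 idx=17: raw=0x38007 flags P=1 W=1 U=1 S=0
  [2] read 0x38 idx=22: raw=0x3C007 flags P=1 W=1 U=1 S=0
  [3] read 0x3C idx=18: raw=0x3F007 flags P=1 W=1 U=1 S=0
  → PA=0x3FFFB  (4 entries read)
#3 VA=0xD070160D8B5 (r,kernel):
  [0] read 0x1F idx=26: raw=0x41007 flags P=1 W=1 U=1 S=0
  [1] read 0x41 idx=28: raw=0x44007 flags P=1 W=1 U=1 S=0
  [2] read 0x44 idx=11: raw=0x47007 flags P=1 W=1 U=1 S=0
  [3] read 0x47 idx=13: raw=0x48007 flags P=1 W=1 U=1 S=0
  → PA=0x488B5  (4 entries read)
#4 VA=0xA048181B53E (r,kernel):
  [0] read 0x1F idx=20: raw=0x49007 flags P=1 W=1 U=1 S=0
  [1] read 0x49 idx=18: raw=0x4C007 flags P=1 W=1 U=1 S=0
  [2] read 0x4C idx=12: raw=0x50007 flags P=1 W=1 U=1 S=0
  [3] read 0x50 idx=27: raw=0x52007 flags P=1 W=1 U=1 S=0
  → PA=0x5253E  (4 entries read)
#5 VA=0xB82C141B701 (r,kernel):
  [0] read 0x1F idx=23: raw=0x53007 flags P=1 W=1 U=1 S=0
  [1] read 0x53 idx=11: raw=0x57007 flags P=1 W=1 U=1 S=0
  [2] read 0x57 idx=10: raw=0x59007 flags P=1 W=1 U=1 S=0
  [3] read 0x59 idx=27: raw=0x5C007 flags P=1 W=1 U=1 S=0
  → PA=0x5C701  (4 entries read)

Entries read for #3: 4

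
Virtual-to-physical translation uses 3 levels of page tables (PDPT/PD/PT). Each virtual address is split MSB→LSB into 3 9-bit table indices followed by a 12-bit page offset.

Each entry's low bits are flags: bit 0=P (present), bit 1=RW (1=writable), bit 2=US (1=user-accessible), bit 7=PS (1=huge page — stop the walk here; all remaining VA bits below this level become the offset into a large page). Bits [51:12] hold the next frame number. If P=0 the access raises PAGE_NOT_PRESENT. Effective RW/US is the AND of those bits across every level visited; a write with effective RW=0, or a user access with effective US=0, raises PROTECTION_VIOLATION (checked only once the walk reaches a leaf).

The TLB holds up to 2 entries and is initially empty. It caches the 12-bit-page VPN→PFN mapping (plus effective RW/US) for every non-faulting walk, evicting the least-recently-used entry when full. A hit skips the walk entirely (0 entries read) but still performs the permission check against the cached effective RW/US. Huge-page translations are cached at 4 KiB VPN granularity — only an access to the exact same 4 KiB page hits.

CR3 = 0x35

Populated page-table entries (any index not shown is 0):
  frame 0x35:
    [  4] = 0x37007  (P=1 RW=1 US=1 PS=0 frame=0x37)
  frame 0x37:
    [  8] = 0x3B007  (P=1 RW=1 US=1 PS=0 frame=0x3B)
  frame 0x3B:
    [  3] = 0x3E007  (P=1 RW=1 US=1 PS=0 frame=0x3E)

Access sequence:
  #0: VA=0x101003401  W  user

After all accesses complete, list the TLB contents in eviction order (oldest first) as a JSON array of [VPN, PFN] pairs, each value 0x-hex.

Trace:
#0 VA=0x101003401 (w,user):
  L0: frame=0x35 idx=4 entry=0x37007 [P=1 RW=1 US=1 PS=0]
  L1: frame=0x37 idx=8 entry=0x3B007 [P=1 RW=1 US=1 PS=0]
  L2: frame=0x3B idx=3 entry=0x3E007 [P=1 RW=1 US=1 PS=0]
  ✓ 0x3E401  — 3 lookups

TLB: [["0x101003", "0x3E"]]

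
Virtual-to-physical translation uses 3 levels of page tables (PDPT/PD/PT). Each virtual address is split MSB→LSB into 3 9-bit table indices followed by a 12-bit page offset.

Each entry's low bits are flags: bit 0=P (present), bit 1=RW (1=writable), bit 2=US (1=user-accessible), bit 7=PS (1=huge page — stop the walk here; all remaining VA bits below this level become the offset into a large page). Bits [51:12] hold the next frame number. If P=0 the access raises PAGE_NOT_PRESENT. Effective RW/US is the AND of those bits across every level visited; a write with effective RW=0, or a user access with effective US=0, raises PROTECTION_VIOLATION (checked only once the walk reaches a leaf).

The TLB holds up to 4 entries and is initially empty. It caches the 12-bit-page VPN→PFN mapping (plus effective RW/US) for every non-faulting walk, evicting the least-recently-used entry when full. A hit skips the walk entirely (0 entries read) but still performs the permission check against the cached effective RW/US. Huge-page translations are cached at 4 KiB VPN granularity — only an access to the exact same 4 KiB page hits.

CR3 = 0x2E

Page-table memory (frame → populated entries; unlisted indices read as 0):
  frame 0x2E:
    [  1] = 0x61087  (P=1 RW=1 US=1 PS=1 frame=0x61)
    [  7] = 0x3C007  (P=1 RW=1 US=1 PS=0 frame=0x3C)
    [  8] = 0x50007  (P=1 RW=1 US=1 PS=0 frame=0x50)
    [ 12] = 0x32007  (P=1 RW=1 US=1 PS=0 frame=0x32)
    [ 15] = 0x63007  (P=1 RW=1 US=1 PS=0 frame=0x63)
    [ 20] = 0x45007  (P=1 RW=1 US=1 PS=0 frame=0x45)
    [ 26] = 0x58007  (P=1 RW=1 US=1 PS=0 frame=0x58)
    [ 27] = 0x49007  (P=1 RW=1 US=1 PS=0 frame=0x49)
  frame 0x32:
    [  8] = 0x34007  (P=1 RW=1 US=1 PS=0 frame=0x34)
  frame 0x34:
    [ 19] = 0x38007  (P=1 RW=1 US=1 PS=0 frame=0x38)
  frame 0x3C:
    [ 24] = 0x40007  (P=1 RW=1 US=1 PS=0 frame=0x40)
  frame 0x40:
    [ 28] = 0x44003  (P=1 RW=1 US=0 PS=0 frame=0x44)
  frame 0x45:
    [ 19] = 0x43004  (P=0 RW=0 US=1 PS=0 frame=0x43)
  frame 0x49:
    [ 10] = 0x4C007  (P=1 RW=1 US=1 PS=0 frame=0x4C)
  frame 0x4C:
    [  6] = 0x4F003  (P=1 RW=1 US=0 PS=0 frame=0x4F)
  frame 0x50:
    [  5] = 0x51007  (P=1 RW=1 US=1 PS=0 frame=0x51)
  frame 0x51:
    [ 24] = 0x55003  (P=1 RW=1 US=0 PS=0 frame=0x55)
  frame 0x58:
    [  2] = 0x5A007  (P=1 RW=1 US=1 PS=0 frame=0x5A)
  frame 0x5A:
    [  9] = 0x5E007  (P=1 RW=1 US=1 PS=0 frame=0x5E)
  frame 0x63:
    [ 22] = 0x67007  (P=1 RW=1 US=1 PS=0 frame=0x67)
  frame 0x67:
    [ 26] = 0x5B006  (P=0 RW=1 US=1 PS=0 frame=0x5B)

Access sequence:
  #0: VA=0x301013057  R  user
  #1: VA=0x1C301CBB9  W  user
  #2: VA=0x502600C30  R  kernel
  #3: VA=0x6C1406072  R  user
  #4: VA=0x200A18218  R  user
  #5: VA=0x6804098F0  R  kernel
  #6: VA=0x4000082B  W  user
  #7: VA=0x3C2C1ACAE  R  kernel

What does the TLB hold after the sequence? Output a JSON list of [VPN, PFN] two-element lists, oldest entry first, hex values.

Walk each access:
#0 VA=0x301013057 (r,user):
  L0: frame=0x2E idx=12 entry=0x32007 [P=1 RW=1 US=1 PS=0]
  L1: frame=0x32 idx=8 entry=0x34007 [P=1 RW=1 US=1 PS=0]
  L2: frame=0x34 idx=19 entry=0x38007 [P=1 RW=1 US=1 PS=0]
  ⇒ phys 0x38057  [3 reads]
#1 VA=0x1C301CBB9 (w,user):
  L0: frame=0x2E idx=7 entry=0x3C007 [P=1 RW=1 US=1 PS=0]
  L1: frame=0x3C idx=24 entry=0x40007 [P=1 RW=1 US=1 PS=0]
  L2: frame=0x40 idx=28 entry=0x44003 [P=1 RW=1 US=0 PS=0]
  → PROTECTION_VIOLATION  (3 entries read)
#2 VA=0x502600C30 (r,kernel):
  L0: frame=0x2E idx=20 entry=0x45007 [P=1 RW=1 US=1 PS=0]
  L1: frame=0x45 idx=19 entry=0x43004 [P=0 RW=0 US=1 PS=0]
  → PAGE_NOT_PRESENT  (2 entries read)
#3 VA=0x6C1406072 (r,user):
  L0: frame=0x2E idx=27 entry=0x49007 [P=1 RW=1 US=1 PS=0]
  L1: frame=0x49 idx=10 entry=0x4C007 [P=1 RW=1 US=1 PS=0]
  L2: frame=0x4C idx=6 entry=0x4F003 [P=1 RW=1 US=0 PS=0]
  → PROTECTION_VIOLATION  (3 entries read)
#4 VA=0x200A18218 (r,user):
  L0: frame=0x2E idx=8 entry=0x50007 [P=1 RW=1 US=1 PS=0]
  L1: frame=0x50 idx=5 entry=0x51007 [P=1 RW=1 US=1 PS=0]
  L2: frame=0x51 idx=24 entry=0x55003 [P=1 RW=1 US=0 PS=0]
  → PROTECTION_VIOLATION  (3 entries read)
#5 VA=0x6804098F0 (r,kernel):
  L0: frame=0x2E idx=26 entry=0x58007 [P=1 RW=1 US=1 PS=0]
  L1: frame=0x58 idx=2 entry=0x5A007 [P=1 RW=1 US=1 PS=0]
  L2: frame=0x5A idx=9 entry=0x5E007 [P=1 RW=1 US=1 PS=0]
  ⇒ phys 0x5E8F0  [3 reads]
#6 VA=0x4000082B (w,user):
  L0: frame=0x2E idx=1 entry=0x61087 [P=1 RW=1 US=1 PS=1]
  ⇒ phys 0x6182B (huge @L0)  [1 reads]
#7 VA=0x3C2C1ACAE (r,kernel):
  L0: frame=0x2E idx=15 entry=0x63007 [P=1 RW=1 US=1 PS=0]
  L1: frame=0x63 idx=22 entry=0x67007 [P=1 RW=1 US=1 PS=0]
  L2: frame=0x67 idx=26 entry=0x5B006 [P=0 RW=1 US=1 PS=0]
  → PAGE_NOT_PRESENT  (3 entries read)

TLB: [["0x301013", "0x38"], ["0x680409", "0x5E"], ["0x40000", "0x61"]]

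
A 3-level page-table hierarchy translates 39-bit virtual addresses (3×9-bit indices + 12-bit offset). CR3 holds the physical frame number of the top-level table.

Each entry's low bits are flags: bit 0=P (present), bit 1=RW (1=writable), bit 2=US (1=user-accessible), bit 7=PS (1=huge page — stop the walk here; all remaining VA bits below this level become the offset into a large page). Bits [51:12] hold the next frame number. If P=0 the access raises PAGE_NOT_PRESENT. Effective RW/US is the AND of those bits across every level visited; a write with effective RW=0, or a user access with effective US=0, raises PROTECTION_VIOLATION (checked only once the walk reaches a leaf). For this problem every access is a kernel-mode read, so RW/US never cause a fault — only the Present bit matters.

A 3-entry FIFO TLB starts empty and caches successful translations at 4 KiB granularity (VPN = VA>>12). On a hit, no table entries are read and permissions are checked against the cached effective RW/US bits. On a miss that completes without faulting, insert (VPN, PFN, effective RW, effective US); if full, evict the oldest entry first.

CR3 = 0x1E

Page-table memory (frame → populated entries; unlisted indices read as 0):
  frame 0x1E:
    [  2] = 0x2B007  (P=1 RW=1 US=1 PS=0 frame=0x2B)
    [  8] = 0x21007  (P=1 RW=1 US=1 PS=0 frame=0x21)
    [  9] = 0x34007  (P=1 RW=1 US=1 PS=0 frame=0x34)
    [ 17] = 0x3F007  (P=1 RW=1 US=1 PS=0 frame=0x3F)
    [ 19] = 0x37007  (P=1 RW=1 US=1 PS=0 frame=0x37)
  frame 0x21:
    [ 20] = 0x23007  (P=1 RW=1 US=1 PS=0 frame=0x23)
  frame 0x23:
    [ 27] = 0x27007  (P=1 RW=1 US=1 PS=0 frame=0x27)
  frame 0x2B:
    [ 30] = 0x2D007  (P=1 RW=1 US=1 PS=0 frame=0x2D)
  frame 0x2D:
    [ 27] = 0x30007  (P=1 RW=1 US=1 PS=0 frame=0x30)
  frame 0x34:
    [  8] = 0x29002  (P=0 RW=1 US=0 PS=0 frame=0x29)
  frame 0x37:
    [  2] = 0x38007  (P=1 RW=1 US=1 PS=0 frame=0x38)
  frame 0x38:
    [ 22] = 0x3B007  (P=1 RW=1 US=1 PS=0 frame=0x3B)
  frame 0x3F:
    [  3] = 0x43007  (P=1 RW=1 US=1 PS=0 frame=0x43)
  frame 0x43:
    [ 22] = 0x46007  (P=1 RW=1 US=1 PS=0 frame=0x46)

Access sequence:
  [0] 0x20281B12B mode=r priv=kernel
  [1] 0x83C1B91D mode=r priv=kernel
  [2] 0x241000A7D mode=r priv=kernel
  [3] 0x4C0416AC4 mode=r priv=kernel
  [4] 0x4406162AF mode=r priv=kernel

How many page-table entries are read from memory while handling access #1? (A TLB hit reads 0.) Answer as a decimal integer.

Trace:
#0 VA=0x20281B12B (r,kernel):
  L0 @0x1E[8] → 0x21007  P=1,RW=1,US=1,PS=0
  L1 @0x21[20] → 0x23007  P=1,RW=1,US=1,PS=0
  L2 @0x23[27] → 0x27007  P=1,RW=1,US=1,PS=0
  → PA=0x2712B  (3 entries read)
#1 VA=0x83C1B91D (r,kernel):
  L0 @0x1E[2] → 0x2B007  P=1,RW=1,US=1,PS=0
  L1 @0x2B[30] → 0x2D007  P=1,RW=1,US=1,PS=0
  L2 @0x2D[27] → 0x30007  P=1,RW=1,US=1,PS=0
  → PA=0x3091D  (3 entries read)
#2 VA=0x241000A7D (r,kernel):
  L0 @0x1E[9] → 0x34007  P=1,RW=1,US=1,PS=0
  L1 @0x34[8] → 0x29002  P=0,RW=1,US=0,PS=0
  ✗ PAGE_NOT_PRESENT  [2 reads]
#3 VA=0x4C0416AC4 (r,kernel):
  L0 @0x1E[19] → 0x37007  P=1,RW=1,US=1,PS=0
  L1 @0x37[2] → 0x38007  P=1,RW=1,US=1,PS=0
  L2 @0x38[22] → 0x3B007  P=1,RW=1,US=1,PS=0
  → PA=0x3BAC4  (3 entries read)
#4 VA=0x4406162AF (r,kernel):
  L0 @0x1E[17] → 0x3F007  P=1,RW=1,US=1,PS=0
  L1 @0x3F[3] → 0x43007  P=1,RW=1,US=1,PS=0
  L2 @0x43[22] → 0x46007  P=1,RW=1,US=1,PS=0
  → PA=0x462AF  (3 entries read)

Entries read for #1: 3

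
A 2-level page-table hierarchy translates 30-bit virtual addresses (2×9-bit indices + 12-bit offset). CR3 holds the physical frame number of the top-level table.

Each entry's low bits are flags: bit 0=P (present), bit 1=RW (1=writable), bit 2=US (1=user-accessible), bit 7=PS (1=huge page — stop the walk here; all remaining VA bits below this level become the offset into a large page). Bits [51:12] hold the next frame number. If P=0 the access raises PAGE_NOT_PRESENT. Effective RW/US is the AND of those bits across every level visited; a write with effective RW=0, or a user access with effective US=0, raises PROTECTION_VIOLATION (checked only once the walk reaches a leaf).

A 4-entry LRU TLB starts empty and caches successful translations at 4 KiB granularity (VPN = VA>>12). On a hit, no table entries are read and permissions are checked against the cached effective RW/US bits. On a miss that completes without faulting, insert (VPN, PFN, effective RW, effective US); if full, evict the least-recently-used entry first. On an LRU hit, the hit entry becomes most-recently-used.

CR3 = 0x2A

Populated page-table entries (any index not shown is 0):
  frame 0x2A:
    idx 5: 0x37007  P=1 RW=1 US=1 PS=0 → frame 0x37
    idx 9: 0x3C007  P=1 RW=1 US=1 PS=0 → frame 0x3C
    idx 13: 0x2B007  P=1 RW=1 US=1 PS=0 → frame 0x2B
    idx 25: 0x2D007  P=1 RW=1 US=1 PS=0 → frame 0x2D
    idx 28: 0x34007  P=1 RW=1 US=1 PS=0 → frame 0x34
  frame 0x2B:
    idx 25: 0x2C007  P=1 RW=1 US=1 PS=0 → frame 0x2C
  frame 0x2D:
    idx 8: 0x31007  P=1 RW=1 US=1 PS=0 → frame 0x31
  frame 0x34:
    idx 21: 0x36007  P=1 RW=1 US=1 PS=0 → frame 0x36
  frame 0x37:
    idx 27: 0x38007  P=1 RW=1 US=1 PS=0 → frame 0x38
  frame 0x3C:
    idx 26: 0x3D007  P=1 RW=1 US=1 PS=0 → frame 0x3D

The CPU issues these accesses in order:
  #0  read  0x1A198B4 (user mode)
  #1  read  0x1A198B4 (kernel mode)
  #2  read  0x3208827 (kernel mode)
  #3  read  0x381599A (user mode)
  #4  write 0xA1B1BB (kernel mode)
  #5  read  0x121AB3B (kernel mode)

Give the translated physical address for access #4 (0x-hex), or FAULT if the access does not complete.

Walk each access:
#0 VA=0x1A198B4 (r,user):
  lvl0: tbl 0x2A, slot 13 ⇒ 0x2B007 (P1/RW1/US1/PS0)
  lvl1: tbl 0x2B, slot 25 ⇒ 0x2C007 (P1/RW1/US1/PS0)
  ⇒ phys 0x2C8B4  [2 reads]
#1 VA=0x1A198B4 (r,kernel):
  TLB hit vpn=0x1A19 → PA=0x2C8B4
#2 VA=0x3208827 (r,kernel):
  lvl0: tbl 0x2A, slot 25 ⇒ 0x2D007 (P1/RW1/US1/PS0)
  lvl1: tbl 0x2D, slot 8 ⇒ 0x31007 (P1/RW1/US1/PS0)
  ⇒ phys 0x31827  [2 reads]
#3 VA=0x381599A (r,user):
  lvl0: tbl 0x2A, slot 28 ⇒ 0x34007 (P1/RW1/US1/PS0)
  lvl1: tbl 0x34, slot 21 ⇒ 0x36007 (P1/RW1/US1/PS0)
  ⇒ phys 0x3699A  [2 reads]
#4 VA=0xA1B1BB (w,kernel):
  lvl0: tbl 0x2A, slot 5 ⇒ 0x37007 (P1/RW1/US1/PS0)
  lvl1: tbl 0x37, slot 27 ⇒ 0x38007 (P1/RW1/US1/PS0)
  ⇒ phys 0x381BB  [2 reads]
#5 VA=0x121AB3B (r,kernel):
  lvl0: tbl 0x2A, slot 9 ⇒ 0x3C007 (P1/RW1/US1/PS0)
  lvl1: tbl 0x3C, slot 26 ⇒ 0x3D007 (P1/RW1/US1/PS0)
  ⇒ phys 0x3DB3B  [2 reads]

Access #4 PA: 0x381BB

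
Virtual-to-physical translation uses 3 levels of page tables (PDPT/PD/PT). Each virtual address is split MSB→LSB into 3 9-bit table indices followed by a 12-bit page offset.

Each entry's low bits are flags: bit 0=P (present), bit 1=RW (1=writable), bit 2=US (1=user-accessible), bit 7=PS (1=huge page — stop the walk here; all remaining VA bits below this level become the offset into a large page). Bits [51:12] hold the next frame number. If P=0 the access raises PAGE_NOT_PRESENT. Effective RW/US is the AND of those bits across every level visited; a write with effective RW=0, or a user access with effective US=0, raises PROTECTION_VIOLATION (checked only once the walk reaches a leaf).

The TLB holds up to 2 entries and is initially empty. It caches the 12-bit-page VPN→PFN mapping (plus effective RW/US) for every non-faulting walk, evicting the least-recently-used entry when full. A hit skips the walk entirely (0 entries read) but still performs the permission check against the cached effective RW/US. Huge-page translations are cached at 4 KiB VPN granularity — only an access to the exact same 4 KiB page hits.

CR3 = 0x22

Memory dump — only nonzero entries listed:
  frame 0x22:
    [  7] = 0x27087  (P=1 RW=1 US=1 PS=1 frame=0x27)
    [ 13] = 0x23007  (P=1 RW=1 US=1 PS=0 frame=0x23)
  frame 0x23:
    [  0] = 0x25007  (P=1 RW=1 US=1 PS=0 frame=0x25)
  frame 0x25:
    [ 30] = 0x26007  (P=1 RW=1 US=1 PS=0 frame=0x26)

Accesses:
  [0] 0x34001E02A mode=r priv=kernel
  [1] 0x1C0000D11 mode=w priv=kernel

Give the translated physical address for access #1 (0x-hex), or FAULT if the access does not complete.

Per-access translation:
#0 VA=0x34001E02A (r,kernel):
  L0: frame=0x22 idx=13 entry=0x23007 [P=1 RW=1 US=1 PS=0]
  L1: frame=0x23 idx=0 entry=0x25007 [P=1 RW=1 US=1 PS=0]
  L2: frame=0x25 idx=30 entry=0x26007 [P=1 RW=1 US=1 PS=0]
  → PA=0x2602A  (3 entries read)
#1 VA=0x1C0000D11 (w,kernel):
  L0: frame=0x22 idx=7 entry=0x27087 [P=1 RW=1 US=1 PS=1]
  → PA=0x27D11 (huge @L0)  (1 entries read)

Access #1 PA: 0x27D11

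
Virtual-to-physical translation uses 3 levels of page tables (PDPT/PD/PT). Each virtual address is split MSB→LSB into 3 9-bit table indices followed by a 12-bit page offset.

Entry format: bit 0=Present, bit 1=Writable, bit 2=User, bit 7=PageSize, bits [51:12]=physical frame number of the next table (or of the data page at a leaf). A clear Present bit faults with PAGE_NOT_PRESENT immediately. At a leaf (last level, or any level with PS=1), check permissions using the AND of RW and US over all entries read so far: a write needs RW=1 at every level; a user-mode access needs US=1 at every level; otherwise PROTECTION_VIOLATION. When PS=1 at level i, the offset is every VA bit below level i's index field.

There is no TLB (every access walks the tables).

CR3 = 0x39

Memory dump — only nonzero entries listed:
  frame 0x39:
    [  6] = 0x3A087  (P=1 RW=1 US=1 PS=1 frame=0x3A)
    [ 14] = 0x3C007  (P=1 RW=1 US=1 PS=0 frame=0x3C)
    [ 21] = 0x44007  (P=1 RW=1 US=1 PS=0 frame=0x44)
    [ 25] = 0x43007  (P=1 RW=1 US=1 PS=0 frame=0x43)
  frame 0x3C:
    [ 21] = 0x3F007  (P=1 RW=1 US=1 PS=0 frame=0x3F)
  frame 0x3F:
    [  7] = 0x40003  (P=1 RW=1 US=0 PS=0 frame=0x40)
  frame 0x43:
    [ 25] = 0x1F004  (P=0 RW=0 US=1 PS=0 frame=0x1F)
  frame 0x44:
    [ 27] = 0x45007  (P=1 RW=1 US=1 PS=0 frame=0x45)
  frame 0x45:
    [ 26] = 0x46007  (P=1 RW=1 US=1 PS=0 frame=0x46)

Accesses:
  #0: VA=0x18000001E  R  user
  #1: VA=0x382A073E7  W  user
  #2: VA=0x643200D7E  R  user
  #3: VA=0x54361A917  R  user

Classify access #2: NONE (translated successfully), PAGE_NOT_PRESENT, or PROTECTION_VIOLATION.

Walk each access:
#0 VA=0x18000001E (r,user):
  lvl0: tbl 0x39, slot 6 ⇒ 0x3A087 (P1/RW1/US1/PS1)
  → PA=0x3A01E (huge @L0)  (1 entries read)
#1 VA=0x382A073E7 (w,user):
  lvl0: tbl 0x39, slot 14 ⇒ 0x3C007 (P1/RW1/US1/PS0)
  lvl1: tbl 0x3C, slot 21 ⇒ 0x3F007 (P1/RW1/US1/PS0)
  lvl2: tbl 0x3F, slot 7 ⇒ 0x40003 (P1/RW1/US0/PS0)
  → PROTECTION_VIOLATION  (3 entries read)
#2 VA=0x643200D7E (r,user):
  lvl0: tbl 0x39, slot 25 ⇒ 0x43007 (P1/RW1/US1/PS0)
  lvl1: tbl 0x43, slot 25 ⇒ 0x1F004 (P0/RW0/US1/PS0)
  → PAGE_NOT_PRESENT  (2 entries read)
#3 VA=0x54361A917 (r,user):
  lvl0: tbl 0x39, slot 21 ⇒ 0x44007 (P1/RW1/US1/PS0)
  lvl1: tbl 0x44, slot 27 ⇒ 0x45007 (P1/RW1/US1/PS0)
  lvl2: tbl 0x45, slot 26 ⇒ 0x46007 (P1/RW1/US1/PS0)
  → PA=0x46917  (3 entries read)

Access #2 fault: PAGE_NOT_PRESENT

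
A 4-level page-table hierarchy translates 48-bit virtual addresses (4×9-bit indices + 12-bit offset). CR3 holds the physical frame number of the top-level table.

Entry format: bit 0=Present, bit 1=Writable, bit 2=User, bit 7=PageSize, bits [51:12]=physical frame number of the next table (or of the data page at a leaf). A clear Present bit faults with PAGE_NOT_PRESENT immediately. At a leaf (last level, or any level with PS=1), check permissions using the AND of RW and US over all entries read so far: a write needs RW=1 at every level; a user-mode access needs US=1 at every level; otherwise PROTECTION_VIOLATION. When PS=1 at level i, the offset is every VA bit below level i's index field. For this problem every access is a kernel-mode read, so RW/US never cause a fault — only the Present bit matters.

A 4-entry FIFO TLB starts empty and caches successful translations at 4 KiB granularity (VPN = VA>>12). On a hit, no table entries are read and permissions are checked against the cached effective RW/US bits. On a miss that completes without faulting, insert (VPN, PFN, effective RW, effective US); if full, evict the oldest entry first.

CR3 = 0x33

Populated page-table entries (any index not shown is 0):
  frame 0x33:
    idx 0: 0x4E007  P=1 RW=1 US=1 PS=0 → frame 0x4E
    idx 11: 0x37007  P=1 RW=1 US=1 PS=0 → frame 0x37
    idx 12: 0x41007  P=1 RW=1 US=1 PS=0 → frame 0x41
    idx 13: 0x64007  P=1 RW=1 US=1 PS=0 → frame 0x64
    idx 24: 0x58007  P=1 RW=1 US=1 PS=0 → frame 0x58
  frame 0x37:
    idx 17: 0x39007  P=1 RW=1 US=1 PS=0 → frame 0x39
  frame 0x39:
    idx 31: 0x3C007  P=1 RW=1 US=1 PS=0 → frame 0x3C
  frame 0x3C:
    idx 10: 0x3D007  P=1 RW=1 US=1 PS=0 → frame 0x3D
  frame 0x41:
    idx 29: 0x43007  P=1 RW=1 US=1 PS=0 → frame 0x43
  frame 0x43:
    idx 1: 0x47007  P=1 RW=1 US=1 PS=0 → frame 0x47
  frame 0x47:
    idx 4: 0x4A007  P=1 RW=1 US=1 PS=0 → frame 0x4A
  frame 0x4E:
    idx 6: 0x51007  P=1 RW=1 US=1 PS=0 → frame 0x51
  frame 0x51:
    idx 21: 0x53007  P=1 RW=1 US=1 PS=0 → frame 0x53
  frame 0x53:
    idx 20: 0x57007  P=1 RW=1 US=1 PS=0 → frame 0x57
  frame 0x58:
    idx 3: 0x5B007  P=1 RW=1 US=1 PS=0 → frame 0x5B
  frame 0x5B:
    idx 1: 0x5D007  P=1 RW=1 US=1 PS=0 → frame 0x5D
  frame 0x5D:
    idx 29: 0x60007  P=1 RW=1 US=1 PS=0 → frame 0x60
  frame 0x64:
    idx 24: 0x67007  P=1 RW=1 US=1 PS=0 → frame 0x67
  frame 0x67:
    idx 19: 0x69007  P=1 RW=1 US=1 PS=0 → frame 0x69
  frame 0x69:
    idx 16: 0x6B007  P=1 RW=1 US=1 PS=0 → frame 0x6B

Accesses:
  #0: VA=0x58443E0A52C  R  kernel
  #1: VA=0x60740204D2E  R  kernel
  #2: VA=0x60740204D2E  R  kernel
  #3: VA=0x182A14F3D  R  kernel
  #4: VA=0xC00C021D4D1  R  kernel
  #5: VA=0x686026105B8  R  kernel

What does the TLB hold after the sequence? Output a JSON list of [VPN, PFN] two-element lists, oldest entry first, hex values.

Per-access translation:
#0 VA=0x58443E0A52C (r,kernel):
  lvl0: tbl 0x33, slot 11 ⇒ 0x37007 (P1/RW1/US1/PS0)
  lvl1: tbl 0x37, slot 17 ⇒ 0x39007 (P1/RW1/US1/PS0)
  lvl2: tbl 0x39, slot 31 ⇒ 0x3C007 (P1/RW1/US1/PS0)
  lvl3: tbl 0x3C, slot 10 ⇒ 0x3D007 (P1/RW1/US1/PS0)
  → PA=0x3D52C  (4 entries read)
#1 VA=0x60740204D2E (r,kernel):
  lvl0: tbl 0x33, slot 12 ⇒ 0x41007 (P1/RW1/US1/PS0)
  lvl1: tbl 0x41, slot 29 ⇒ 0x43007 (P1/RW1/US1/PS0)
  lvl2: tbl 0x43, slot 1 ⇒ 0x47007 (P1/RW1/US1/PS0)
  lvl3: tbl 0x47, slot 4 ⇒ 0x4A007 (P1/RW1/US1/PS0)
  → PA=0x4AD2E  (4 entries read)
#2 VA=0x60740204D2E (r,kernel):
  TLB hit vpn=0x60740204 → PA=0x4AD2E
#3 VA=0x182A14F3D (r,kernel):
  lvl0: tbl 0x33, slot 0 ⇒ 0x4E007 (P1/RW1/US1/PS0)
  lvl1: tbl 0x4E, slot 6 ⇒ 0x51007 (P1/RW1/US1/PS0)
  lvl2: tbl 0x51, slot 21 ⇒ 0x53007 (P1/RW1/US1/PS0)
  lvl3: tbl 0x53, slot 20 ⇒ 0x57007 (P1/RW1/US1/PS0)
  → PA=0x57F3D  (4 entries read)
#4 VA=0xC00C021D4D1 (r,kernel):
  lvl0: tbl 0x33, slot 24 ⇒ 0x58007 (P1/RW1/US1/PS0)
  lvl1: tbl 0x58, slot 3 ⇒ 0x5B007 (P1/RW1/US1/PS0)
  lvl2: tbl 0x5B, slot 1 ⇒ 0x5D007 (P1/RW1/US1/PS0)
  lvl3: tbl 0x5D, slot 29 ⇒ 0x60007 (P1/RW1/US1/PS0)
  → PA=0x604D1  (4 entries read)
#5 VA=0x686026105B8 (r,kernel):
  lvl0: tbl 0x33, slot 13 ⇒ 0x64007 (P1/RW1/US1/PS0)
  lvl1: tbl 0x64, slot 24 ⇒ 0x67007 (P1/RW1/US1/PS0)
  lvl2: tbl 0x67, slot 19 ⇒ 0x69007 (P1/RW1/US1/PS0)
  lvl3: tbl 0x69, slot 16 ⇒ 0x6B007 (P1/RW1/US1/PS0)
  → PA=0x6B5B8  (4 entries read)

TLB: [["0x60740204", "0x4A"], ["0x182A14", "0x57"], ["0xC00C021D", "0x60"], ["0x68602610", "0x6B"]]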